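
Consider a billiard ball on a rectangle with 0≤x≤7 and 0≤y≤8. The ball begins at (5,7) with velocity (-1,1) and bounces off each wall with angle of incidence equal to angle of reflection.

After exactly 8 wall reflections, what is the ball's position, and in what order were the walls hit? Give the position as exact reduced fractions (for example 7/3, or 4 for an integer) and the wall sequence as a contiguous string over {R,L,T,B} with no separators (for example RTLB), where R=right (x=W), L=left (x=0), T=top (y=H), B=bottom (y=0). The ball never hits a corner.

1. t=1 → T at (4,8); v=(-1,-1)
2. t=4 → L at (0,4); v=(1,-1)
3. t=4 → B at (4,0); v=(1,1)
4. t=3 → R at (7,3); v=(-1,1)
5. t=5 → T at (2,8); v=(-1,-1)
6. t=2 → L at (0,6); v=(1,-1)
7. t=6 → B at (6,0); v=(1,1)
8. t=1 → R at (7,1); v=(-1,1)

Final position: (7,1)
Wall sequence: TLBRTLBR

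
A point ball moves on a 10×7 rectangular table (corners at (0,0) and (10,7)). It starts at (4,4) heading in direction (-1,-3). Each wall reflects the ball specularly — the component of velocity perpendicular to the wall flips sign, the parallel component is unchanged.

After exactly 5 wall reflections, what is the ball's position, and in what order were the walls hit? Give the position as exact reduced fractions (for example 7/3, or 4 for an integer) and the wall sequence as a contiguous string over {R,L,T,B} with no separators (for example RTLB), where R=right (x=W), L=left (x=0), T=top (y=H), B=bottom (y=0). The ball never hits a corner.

Final position: (13/3,7)
Wall sequence: BTLBT

1. t=4/3 → B at (8/3,0); v=(-1,3)
2. t=7/3 → T at (1/3,7); v=(-1,-3)
3. t=1/3 → L at (0,6); v=(1,-3)
4. t=2 → B at (2,0); v=(1,3)
5. t=7/3 → T at (13/3,7); v=(1,-3)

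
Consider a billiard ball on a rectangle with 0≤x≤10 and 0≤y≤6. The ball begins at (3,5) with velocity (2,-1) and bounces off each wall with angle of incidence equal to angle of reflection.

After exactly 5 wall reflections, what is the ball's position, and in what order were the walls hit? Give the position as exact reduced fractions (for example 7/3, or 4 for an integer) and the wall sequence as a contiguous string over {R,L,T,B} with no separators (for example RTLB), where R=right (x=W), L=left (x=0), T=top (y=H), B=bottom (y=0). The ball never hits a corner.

1. t=7/2 → R at (10,3/2); v=(-2,-1)
2. t=3/2 → B at (7,0); v=(-2,1)
3. t=7/2 → L at (0,7/2); v=(2,1)
4. t=5/2 → T at (5,6); v=(2,-1)
5. t=5/2 → R at (10,7/2); v=(-2,-1)

Final position: (10,7/2)
Wall sequence: RBLTR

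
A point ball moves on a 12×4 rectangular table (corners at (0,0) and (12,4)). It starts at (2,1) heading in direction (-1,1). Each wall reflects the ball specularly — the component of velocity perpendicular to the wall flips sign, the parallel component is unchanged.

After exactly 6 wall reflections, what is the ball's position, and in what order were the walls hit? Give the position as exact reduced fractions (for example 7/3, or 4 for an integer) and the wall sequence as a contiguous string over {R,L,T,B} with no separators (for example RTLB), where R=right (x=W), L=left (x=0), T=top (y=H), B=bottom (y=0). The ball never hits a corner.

Final position: (11,0)
Wall sequence: LTBTRB

1. t=2 → L at (0,3); v=(1,1)
2. t=1 → T at (1,4); v=(1,-1)
3. t=4 → B at (5,0); v=(1,1)
4. t=4 → T at (9,4); v=(1,-1)
5. t=3 → R at (12,1); v=(-1,-1)
6. t=1 → B at (11,0); v=(-1,1)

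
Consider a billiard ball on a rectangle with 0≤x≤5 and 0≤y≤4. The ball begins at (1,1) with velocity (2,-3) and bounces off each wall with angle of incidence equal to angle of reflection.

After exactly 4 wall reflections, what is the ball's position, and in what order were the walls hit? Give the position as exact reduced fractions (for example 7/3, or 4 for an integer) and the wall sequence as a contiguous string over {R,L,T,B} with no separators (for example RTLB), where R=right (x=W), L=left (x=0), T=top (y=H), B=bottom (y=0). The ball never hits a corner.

Final position: (3,0)
Wall sequence: BTRB

1. t=1/3 → B at (5/3,0); v=(2,3)
2. t=4/3 → T at (13/3,4); v=(2,-3)
3. t=1/3 → R at (5,3); v=(-2,-3)
4. t=1 → B at (3,0); v=(-2,3)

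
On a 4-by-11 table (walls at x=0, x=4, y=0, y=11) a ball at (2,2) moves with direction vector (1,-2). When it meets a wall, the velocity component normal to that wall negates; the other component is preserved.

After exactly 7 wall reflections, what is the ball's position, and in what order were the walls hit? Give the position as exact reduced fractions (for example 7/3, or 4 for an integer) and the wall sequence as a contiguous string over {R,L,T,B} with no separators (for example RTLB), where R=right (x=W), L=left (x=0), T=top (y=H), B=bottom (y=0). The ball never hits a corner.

Final position: (0,4)
Wall sequence: BRLTRBL

1. t=1 → B at (3,0); v=(1,2)
2. t=1 → R at (4,2); v=(-1,2)
3. t=4 → L at (0,10); v=(1,2)
4. t=1/2 → T at (1/2,11); v=(1,-2)
5. t=7/2 → R at (4,4); v=(-1,-2)
6. t=2 → B at (2,0); v=(-1,2)
7. t=2 → L at (0,4); v=(1,2)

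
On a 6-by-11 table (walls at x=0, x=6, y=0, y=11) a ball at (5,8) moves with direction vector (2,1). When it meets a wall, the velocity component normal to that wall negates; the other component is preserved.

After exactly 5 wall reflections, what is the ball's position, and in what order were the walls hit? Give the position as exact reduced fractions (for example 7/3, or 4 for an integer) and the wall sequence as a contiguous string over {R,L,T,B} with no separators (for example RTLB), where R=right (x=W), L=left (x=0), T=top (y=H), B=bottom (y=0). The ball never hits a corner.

Final position: (0,9/2)
Wall sequence: RTLRL

1. t=1/2 → R at (6,17/2); v=(-2,1)
2. t=5/2 → T at (1,11); v=(-2,-1)
3. t=1/2 → L at (0,21/2); v=(2,-1)
4. t=3 → R at (6,15/2); v=(-2,-1)
5. t=3 → L at (0,9/2); v=(2,-1)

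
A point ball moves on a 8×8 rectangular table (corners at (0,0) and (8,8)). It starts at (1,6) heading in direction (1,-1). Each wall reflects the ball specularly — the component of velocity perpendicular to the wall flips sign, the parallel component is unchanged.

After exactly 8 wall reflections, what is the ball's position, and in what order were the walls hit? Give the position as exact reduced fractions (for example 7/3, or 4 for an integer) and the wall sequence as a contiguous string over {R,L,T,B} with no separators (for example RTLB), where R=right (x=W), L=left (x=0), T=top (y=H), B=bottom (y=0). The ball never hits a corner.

Final position: (0,7)
Wall sequence: BRTLBRTL

1. t=6 → B at (7,0); v=(1,1)
2. t=1 → R at (8,1); v=(-1,1)
3. t=7 → T at (1,8); v=(-1,-1)
4. t=1 → L at (0,7); v=(1,-1)
5. t=7 → B at (7,0); v=(1,1)
6. t=1 → R at (8,1); v=(-1,1)
7. t=7 → T at (1,8); v=(-1,-1)
8. t=1 → L at (0,7); v=(1,-1)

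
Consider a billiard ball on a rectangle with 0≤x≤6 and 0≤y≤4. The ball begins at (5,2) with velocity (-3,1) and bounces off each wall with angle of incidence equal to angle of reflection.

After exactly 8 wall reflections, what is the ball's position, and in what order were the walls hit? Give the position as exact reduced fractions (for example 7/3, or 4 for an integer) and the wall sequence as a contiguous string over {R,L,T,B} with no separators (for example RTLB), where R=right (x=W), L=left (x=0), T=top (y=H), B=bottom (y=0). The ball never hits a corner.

Final position: (1,4)
Wall sequence: LTRLBRLT

1. t=5/3 → L at (0,11/3); v=(3,1)
2. t=1/3 → T at (1,4); v=(3,-1)
3. t=5/3 → R at (6,7/3); v=(-3,-1)
4. t=2 → L at (0,1/3); v=(3,-1)
5. t=1/3 → B at (1,0); v=(3,1)
6. t=5/3 → R at (6,5/3); v=(-3,1)
7. t=2 → L at (0,11/3); v=(3,1)
8. t=1/3 → T at (1,4); v=(3,-1)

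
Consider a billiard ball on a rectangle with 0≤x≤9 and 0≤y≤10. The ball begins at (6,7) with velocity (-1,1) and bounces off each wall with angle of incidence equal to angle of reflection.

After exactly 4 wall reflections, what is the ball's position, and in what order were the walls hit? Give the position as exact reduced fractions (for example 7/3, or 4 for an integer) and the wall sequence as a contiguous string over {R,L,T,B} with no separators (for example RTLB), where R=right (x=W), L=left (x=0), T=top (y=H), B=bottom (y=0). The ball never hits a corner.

Final position: (9,2)
Wall sequence: TLBR

1. t=3 → T at (3,10); v=(-1,-1)
2. t=3 → L at (0,7); v=(1,-1)
3. t=7 → B at (7,0); v=(1,1)
4. t=2 → R at (9,2); v=(-1,1)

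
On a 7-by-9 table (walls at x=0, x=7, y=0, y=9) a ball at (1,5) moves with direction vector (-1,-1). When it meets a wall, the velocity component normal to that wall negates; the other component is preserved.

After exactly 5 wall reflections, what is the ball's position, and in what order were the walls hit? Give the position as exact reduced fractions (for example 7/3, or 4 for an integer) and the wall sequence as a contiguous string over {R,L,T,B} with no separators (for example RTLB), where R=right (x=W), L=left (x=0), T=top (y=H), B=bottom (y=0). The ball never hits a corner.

Final position: (0,8)
Wall sequence: LBRTL

1. t=1 → L at (0,4); v=(1,-1)
2. t=4 → B at (4,0); v=(1,1)
3. t=3 → R at (7,3); v=(-1,1)
4. t=6 → T at (1,9); v=(-1,-1)
5. t=1 → L at (0,8); v=(1,-1)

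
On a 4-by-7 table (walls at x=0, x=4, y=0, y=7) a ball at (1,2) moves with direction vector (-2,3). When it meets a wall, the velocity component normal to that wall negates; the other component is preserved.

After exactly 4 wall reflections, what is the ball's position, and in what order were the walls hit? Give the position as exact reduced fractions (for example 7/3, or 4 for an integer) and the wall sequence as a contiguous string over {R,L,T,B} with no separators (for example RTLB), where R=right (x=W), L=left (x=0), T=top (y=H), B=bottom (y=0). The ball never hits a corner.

Final position: (1,0)
Wall sequence: LTRB

1. t=1/2 → L at (0,7/2); v=(2,3)
2. t=7/6 → T at (7/3,7); v=(2,-3)
3. t=5/6 → R at (4,9/2); v=(-2,-3)
4. t=3/2 → B at (1,0); v=(-2,3)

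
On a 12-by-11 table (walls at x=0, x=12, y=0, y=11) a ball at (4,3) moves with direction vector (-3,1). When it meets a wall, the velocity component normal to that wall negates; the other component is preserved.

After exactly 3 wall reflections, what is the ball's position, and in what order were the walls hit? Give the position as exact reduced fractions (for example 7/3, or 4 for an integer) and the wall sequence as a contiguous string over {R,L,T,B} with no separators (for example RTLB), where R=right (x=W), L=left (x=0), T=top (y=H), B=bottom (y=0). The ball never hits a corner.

Final position: (4,11)
Wall sequence: LRT

1. t=4/3 → L at (0,13/3); v=(3,1)
2. t=4 → R at (12,25/3); v=(-3,1)
3. t=8/3 → T at (4,11); v=(-3,-1)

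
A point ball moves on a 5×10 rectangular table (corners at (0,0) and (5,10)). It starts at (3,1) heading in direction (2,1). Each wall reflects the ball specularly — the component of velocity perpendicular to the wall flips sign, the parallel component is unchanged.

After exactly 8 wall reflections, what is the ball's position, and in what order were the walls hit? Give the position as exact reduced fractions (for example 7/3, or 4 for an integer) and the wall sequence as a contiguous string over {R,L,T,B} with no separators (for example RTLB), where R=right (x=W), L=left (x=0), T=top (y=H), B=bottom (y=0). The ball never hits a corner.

Final position: (5,3)
Wall sequence: RLRLTRLR

1. t=1 → R at (5,2); v=(-2,1)
2. t=5/2 → L at (0,9/2); v=(2,1)
3. t=5/2 → R at (5,7); v=(-2,1)
4. t=5/2 → L at (0,19/2); v=(2,1)
5. t=1/2 → T at (1,10); v=(2,-1)
6. t=2 → R at (5,8); v=(-2,-1)
7. t=5/2 → L at (0,11/2); v=(2,-1)
8. t=5/2 → R at (5,3); v=(-2,-1)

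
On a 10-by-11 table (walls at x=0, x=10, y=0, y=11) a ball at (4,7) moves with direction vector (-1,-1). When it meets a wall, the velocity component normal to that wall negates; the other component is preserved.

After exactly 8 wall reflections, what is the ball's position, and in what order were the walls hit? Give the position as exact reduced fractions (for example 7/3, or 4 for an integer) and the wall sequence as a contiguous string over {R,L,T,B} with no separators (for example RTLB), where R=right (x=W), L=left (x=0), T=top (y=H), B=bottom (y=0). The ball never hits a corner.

Final position: (4,11)
Wall sequence: LBRTLBRT

1. t=4 → L at (0,3); v=(1,-1)
2. t=3 → B at (3,0); v=(1,1)
3. t=7 → R at (10,7); v=(-1,1)
4. t=4 → T at (6,11); v=(-1,-1)
5. t=6 → L at (0,5); v=(1,-1)
6. t=5 → B at (5,0); v=(1,1)
7. t=5 → R at (10,5); v=(-1,1)
8. t=6 → T at (4,11); v=(-1,-1)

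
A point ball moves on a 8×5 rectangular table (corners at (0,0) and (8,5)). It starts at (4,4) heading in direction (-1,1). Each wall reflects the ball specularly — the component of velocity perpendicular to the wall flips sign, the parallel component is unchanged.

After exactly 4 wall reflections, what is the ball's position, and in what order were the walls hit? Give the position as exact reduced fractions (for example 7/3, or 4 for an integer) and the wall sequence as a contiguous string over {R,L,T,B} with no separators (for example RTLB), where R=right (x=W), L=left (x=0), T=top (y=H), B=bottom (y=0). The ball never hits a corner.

1. t=1 → T at (3,5); v=(-1,-1)
2. t=3 → L at (0,2); v=(1,-1)
3. t=2 → B at (2,0); v=(1,1)
4. t=5 → T at (7,5); v=(1,-1)

Final position: (7,5)
Wall sequence: TLBT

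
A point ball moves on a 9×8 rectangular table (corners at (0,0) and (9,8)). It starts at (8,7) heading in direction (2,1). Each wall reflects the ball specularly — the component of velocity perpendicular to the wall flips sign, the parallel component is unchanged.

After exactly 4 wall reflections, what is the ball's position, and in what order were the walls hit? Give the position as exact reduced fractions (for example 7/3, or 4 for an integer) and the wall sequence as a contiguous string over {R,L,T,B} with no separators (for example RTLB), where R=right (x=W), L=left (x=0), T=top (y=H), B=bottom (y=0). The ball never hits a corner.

1. t=1/2 → R at (9,15/2); v=(-2,1)
2. t=1/2 → T at (8,8); v=(-2,-1)
3. t=4 → L at (0,4); v=(2,-1)
4. t=4 → B at (8,0); v=(2,1)

Final position: (8,0)
Wall sequence: RTLB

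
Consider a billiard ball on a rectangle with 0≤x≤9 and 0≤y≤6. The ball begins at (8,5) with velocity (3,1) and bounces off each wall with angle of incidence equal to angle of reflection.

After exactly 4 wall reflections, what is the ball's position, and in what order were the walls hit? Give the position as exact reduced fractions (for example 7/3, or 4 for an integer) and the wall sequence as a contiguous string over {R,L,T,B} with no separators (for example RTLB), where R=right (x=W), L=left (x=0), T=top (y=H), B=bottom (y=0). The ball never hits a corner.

Final position: (9,2/3)
Wall sequence: RTLR

1. t=1/3 → R at (9,16/3); v=(-3,1)
2. t=2/3 → T at (7,6); v=(-3,-1)
3. t=7/3 → L at (0,11/3); v=(3,-1)
4. t=3 → R at (9,2/3); v=(-3,-1)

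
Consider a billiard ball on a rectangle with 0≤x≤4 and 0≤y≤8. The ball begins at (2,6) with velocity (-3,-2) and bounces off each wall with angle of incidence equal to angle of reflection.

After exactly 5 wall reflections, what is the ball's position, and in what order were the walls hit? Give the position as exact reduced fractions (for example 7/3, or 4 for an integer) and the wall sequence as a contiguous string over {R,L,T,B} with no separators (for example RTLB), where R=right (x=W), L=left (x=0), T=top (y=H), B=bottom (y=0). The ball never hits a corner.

1. t=2/3 → L at (0,14/3); v=(3,-2)
2. t=4/3 → R at (4,2); v=(-3,-2)
3. t=1 → B at (1,0); v=(-3,2)
4. t=1/3 → L at (0,2/3); v=(3,2)
5. t=4/3 → R at (4,10/3); v=(-3,2)

Final position: (4,10/3)
Wall sequence: LRBLR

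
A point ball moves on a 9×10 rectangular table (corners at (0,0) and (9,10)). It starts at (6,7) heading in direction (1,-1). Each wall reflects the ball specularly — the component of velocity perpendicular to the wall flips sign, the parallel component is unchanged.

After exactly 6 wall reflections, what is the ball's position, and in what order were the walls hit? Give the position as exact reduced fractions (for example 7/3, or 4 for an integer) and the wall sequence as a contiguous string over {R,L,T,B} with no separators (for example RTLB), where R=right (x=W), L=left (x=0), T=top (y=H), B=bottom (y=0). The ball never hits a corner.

Final position: (3,0)
Wall sequence: RBLTRB

1. t=3 → R at (9,4); v=(-1,-1)
2. t=4 → B at (5,0); v=(-1,1)
3. t=5 → L at (0,5); v=(1,1)
4. t=5 → T at (5,10); v=(1,-1)
5. t=4 → R at (9,6); v=(-1,-1)
6. t=6 → B at (3,0); v=(-1,1)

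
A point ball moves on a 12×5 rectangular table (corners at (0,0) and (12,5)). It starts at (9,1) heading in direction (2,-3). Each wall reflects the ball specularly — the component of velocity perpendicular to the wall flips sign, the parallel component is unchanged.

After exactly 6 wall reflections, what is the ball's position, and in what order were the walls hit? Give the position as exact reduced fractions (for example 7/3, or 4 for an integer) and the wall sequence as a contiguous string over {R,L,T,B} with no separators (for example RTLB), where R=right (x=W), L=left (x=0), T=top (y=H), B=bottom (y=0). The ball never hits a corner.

1. t=1/3 → B at (29/3,0); v=(2,3)
2. t=7/6 → R at (12,7/2); v=(-2,3)
3. t=1/2 → T at (11,5); v=(-2,-3)
4. t=5/3 → B at (23/3,0); v=(-2,3)
5. t=5/3 → T at (13/3,5); v=(-2,-3)
6. t=5/3 → B at (1,0); v=(-2,3)

Final position: (1,0)
Wall sequence: BRTBTB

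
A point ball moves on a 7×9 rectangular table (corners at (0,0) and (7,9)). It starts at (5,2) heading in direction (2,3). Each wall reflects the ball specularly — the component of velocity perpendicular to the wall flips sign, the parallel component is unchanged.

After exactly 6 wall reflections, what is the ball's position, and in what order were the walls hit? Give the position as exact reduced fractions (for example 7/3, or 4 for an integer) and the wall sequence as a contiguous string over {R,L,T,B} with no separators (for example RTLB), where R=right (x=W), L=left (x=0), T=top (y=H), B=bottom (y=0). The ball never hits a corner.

1. t=1 → R at (7,5); v=(-2,3)
2. t=4/3 → T at (13/3,9); v=(-2,-3)
3. t=13/6 → L at (0,5/2); v=(2,-3)
4. t=5/6 → B at (5/3,0); v=(2,3)
5. t=8/3 → R at (7,8); v=(-2,3)
6. t=1/3 → T at (19/3,9); v=(-2,-3)

Final position: (19/3,9)
Wall sequence: RTLBRT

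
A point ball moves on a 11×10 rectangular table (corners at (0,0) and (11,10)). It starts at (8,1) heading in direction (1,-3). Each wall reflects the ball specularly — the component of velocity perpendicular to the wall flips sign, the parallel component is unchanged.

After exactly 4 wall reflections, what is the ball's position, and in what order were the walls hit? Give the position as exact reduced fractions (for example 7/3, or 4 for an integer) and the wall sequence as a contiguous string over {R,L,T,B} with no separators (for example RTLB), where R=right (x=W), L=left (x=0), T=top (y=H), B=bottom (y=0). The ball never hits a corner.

Final position: (7,0)
Wall sequence: BRTB

1. t=1/3 → B at (25/3,0); v=(1,3)
2. t=8/3 → R at (11,8); v=(-1,3)
3. t=2/3 → T at (31/3,10); v=(-1,-3)
4. t=10/3 → B at (7,0); v=(-1,3)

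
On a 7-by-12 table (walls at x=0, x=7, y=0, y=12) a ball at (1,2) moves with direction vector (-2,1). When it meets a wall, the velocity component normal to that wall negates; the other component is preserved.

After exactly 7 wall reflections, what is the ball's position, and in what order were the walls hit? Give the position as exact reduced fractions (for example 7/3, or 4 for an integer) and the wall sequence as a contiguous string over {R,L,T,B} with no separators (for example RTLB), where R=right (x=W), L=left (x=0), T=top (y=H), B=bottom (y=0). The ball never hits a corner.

1. t=1/2 → L at (0,5/2); v=(2,1)
2. t=7/2 → R at (7,6); v=(-2,1)
3. t=7/2 → L at (0,19/2); v=(2,1)
4. t=5/2 → T at (5,12); v=(2,-1)
5. t=1 → R at (7,11); v=(-2,-1)
6. t=7/2 → L at (0,15/2); v=(2,-1)
7. t=7/2 → R at (7,4); v=(-2,-1)

Final position: (7,4)
Wall sequence: LRLTRLR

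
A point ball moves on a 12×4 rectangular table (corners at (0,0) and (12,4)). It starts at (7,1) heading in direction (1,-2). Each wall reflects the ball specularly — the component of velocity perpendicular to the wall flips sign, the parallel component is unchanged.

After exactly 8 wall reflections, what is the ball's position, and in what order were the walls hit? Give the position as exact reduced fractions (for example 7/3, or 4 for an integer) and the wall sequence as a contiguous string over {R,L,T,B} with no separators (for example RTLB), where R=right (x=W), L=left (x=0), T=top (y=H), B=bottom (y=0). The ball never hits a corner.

1. t=1/2 → B at (15/2,0); v=(1,2)
2. t=2 → T at (19/2,4); v=(1,-2)
3. t=2 → B at (23/2,0); v=(1,2)
4. t=1/2 → R at (12,1); v=(-1,2)
5. t=3/2 → T at (21/2,4); v=(-1,-2)
6. t=2 → B at (17/2,0); v=(-1,2)
7. t=2 → T at (13/2,4); v=(-1,-2)
8. t=2 → B at (9/2,0); v=(-1,2)

Final position: (9/2,0)
Wall sequence: BTBRTBTB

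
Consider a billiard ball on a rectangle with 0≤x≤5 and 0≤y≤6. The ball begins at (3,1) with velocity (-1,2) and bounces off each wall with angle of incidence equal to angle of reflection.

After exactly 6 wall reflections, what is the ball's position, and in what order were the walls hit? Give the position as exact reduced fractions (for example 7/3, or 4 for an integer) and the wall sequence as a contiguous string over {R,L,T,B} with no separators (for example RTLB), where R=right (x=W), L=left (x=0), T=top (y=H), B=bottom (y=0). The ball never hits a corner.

Final position: (3/2,0)
Wall sequence: TLBRTB

1. t=5/2 → T at (1/2,6); v=(-1,-2)
2. t=1/2 → L at (0,5); v=(1,-2)
3. t=5/2 → B at (5/2,0); v=(1,2)
4. t=5/2 → R at (5,5); v=(-1,2)
5. t=1/2 → T at (9/2,6); v=(-1,-2)
6. t=3 → B at (3/2,0); v=(-1,2)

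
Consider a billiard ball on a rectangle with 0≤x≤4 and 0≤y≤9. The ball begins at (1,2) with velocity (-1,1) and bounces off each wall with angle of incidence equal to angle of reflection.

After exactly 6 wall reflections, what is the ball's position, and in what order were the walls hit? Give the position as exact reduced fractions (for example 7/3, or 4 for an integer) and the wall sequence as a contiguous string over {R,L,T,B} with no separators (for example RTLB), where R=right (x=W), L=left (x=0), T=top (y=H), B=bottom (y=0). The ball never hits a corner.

Final position: (1,0)
Wall sequence: LRTLRB

1. t=1 → L at (0,3); v=(1,1)
2. t=4 → R at (4,7); v=(-1,1)
3. t=2 → T at (2,9); v=(-1,-1)
4. t=2 → L at (0,7); v=(1,-1)
5. t=4 → R at (4,3); v=(-1,-1)
6. t=3 → B at (1,0); v=(-1,1)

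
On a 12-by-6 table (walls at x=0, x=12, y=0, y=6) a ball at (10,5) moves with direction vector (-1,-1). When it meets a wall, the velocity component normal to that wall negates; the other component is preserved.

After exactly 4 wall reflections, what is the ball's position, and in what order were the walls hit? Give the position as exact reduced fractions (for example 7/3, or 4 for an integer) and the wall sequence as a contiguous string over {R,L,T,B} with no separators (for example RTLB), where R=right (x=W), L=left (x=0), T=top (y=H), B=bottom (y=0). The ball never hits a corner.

Final position: (7,0)
Wall sequence: BLTB

1. t=5 → B at (5,0); v=(-1,1)
2. t=5 → L at (0,5); v=(1,1)
3. t=1 → T at (1,6); v=(1,-1)
4. t=6 → B at (7,0); v=(1,1)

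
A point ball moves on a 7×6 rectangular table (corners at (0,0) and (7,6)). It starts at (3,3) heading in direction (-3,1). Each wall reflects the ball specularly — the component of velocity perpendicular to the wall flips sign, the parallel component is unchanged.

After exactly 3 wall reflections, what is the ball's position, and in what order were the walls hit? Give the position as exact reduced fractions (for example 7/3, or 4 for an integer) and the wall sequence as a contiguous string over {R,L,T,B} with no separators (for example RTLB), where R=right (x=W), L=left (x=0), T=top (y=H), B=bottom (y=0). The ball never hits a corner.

Final position: (7,17/3)
Wall sequence: LTR

1. t=1 → L at (0,4); v=(3,1)
2. t=2 → T at (6,6); v=(3,-1)
3. t=1/3 → R at (7,17/3); v=(-3,-1)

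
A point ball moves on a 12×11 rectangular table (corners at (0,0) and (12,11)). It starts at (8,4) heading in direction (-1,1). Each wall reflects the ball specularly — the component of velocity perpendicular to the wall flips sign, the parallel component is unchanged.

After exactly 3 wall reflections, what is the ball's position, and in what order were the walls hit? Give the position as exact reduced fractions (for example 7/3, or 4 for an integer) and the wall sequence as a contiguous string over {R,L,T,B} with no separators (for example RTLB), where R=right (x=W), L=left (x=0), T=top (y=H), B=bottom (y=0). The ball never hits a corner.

Final position: (10,0)
Wall sequence: TLB

1. t=7 → T at (1,11); v=(-1,-1)
2. t=1 → L at (0,10); v=(1,-1)
3. t=10 → B at (10,0); v=(1,1)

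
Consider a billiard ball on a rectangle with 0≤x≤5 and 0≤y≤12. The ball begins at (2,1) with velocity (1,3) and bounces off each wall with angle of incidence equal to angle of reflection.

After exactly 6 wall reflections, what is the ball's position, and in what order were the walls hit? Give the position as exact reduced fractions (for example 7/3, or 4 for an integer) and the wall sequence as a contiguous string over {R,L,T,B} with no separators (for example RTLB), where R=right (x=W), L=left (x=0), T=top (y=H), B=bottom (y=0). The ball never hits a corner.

1. t=3 → R at (5,10); v=(-1,3)
2. t=2/3 → T at (13/3,12); v=(-1,-3)
3. t=4 → B at (1/3,0); v=(-1,3)
4. t=1/3 → L at (0,1); v=(1,3)
5. t=11/3 → T at (11/3,12); v=(1,-3)
6. t=4/3 → R at (5,8); v=(-1,-3)

Final position: (5,8)
Wall sequence: RTBLTR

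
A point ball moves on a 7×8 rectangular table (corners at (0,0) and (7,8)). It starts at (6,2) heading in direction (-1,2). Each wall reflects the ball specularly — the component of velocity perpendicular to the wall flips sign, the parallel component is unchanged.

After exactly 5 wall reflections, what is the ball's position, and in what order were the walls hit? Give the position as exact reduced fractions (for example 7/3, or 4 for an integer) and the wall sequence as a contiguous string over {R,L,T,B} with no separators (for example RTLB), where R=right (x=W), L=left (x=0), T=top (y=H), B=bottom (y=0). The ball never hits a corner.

Final position: (7,4)
Wall sequence: TLBTR

1. t=3 → T at (3,8); v=(-1,-2)
2. t=3 → L at (0,2); v=(1,-2)
3. t=1 → B at (1,0); v=(1,2)
4. t=4 → T at (5,8); v=(1,-2)
5. t=2 → R at (7,4); v=(-1,-2)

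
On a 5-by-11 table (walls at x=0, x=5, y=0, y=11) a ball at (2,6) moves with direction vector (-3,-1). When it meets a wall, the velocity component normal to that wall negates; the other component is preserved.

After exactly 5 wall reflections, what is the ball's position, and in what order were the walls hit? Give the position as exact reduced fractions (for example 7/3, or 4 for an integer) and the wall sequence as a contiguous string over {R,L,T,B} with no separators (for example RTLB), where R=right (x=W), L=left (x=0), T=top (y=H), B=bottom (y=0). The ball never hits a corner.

Final position: (4,0)
Wall sequence: LRLRB

1. t=2/3 → L at (0,16/3); v=(3,-1)
2. t=5/3 → R at (5,11/3); v=(-3,-1)
3. t=5/3 → L at (0,2); v=(3,-1)
4. t=5/3 → R at (5,1/3); v=(-3,-1)
5. t=1/3 → B at (4,0); v=(-3,1)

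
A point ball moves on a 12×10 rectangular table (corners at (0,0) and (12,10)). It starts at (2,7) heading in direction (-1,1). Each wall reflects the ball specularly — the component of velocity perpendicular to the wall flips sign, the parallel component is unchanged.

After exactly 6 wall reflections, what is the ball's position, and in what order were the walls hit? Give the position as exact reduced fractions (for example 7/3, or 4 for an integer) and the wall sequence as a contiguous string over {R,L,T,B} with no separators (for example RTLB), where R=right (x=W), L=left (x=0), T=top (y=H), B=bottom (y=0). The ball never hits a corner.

Final position: (0,7)
Wall sequence: LTBRTL

1. t=2 → L at (0,9); v=(1,1)
2. t=1 → T at (1,10); v=(1,-1)
3. t=10 → B at (11,0); v=(1,1)
4. t=1 → R at (12,1); v=(-1,1)
5. t=9 → T at (3,10); v=(-1,-1)
6. t=3 → L at (0,7); v=(1,-1)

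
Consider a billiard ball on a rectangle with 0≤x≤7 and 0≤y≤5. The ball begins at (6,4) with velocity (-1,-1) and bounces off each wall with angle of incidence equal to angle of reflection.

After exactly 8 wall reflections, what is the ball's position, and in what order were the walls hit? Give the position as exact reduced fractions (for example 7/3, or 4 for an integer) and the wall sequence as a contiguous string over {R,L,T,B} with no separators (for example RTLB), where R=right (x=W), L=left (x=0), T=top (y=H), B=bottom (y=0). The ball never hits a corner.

Final position: (4,0)
Wall sequence: BLTRBTLB

1. t=4 → B at (2,0); v=(-1,1)
2. t=2 → L at (0,2); v=(1,1)
3. t=3 → T at (3,5); v=(1,-1)
4. t=4 → R at (7,1); v=(-1,-1)
5. t=1 → B at (6,0); v=(-1,1)
6. t=5 → T at (1,5); v=(-1,-1)
7. t=1 → L at (0,4); v=(1,-1)
8. t=4 → B at (4,0); v=(1,1)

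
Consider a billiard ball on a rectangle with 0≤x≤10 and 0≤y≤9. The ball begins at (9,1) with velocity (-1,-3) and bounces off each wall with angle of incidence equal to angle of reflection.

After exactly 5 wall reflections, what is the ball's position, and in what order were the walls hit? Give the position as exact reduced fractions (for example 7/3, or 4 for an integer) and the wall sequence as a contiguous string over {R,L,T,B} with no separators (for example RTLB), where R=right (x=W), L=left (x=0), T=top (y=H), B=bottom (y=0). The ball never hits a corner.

1. t=1/3 → B at (26/3,0); v=(-1,3)
2. t=3 → T at (17/3,9); v=(-1,-3)
3. t=3 → B at (8/3,0); v=(-1,3)
4. t=8/3 → L at (0,8); v=(1,3)
5. t=1/3 → T at (1/3,9); v=(1,-3)

Final position: (1/3,9)
Wall sequence: BTBLT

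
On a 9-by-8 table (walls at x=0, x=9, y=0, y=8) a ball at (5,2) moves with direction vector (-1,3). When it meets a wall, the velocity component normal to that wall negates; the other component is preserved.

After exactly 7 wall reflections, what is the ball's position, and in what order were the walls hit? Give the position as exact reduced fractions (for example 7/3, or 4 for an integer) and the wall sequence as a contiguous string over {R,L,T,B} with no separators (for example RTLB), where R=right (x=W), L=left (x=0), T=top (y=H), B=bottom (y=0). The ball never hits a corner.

1. t=2 → T at (3,8); v=(-1,-3)
2. t=8/3 → B at (1/3,0); v=(-1,3)
3. t=1/3 → L at (0,1); v=(1,3)
4. t=7/3 → T at (7/3,8); v=(1,-3)
5. t=8/3 → B at (5,0); v=(1,3)
6. t=8/3 → T at (23/3,8); v=(1,-3)
7. t=4/3 → R at (9,4); v=(-1,-3)

Final position: (9,4)
Wall sequence: TBLTBTR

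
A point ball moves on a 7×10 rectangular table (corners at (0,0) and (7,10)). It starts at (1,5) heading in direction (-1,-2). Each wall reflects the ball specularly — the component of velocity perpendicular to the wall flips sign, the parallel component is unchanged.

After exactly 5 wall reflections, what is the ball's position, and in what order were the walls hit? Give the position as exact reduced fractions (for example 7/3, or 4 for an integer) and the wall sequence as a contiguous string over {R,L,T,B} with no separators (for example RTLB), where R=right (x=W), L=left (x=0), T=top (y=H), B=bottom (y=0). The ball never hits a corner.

1. t=1 → L at (0,3); v=(1,-2)
2. t=3/2 → B at (3/2,0); v=(1,2)
3. t=5 → T at (13/2,10); v=(1,-2)
4. t=1/2 → R at (7,9); v=(-1,-2)
5. t=9/2 → B at (5/2,0); v=(-1,2)

Final position: (5/2,0)
Wall sequence: LBTRB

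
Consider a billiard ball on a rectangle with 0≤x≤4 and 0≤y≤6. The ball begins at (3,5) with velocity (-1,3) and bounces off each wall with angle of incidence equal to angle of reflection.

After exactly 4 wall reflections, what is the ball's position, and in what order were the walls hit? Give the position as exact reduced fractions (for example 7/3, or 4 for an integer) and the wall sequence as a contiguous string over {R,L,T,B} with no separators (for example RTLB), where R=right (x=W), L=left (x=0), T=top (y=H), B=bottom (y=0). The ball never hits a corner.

Final position: (4/3,6)
Wall sequence: TBLT

1. t=1/3 → T at (8/3,6); v=(-1,-3)
2. t=2 → B at (2/3,0); v=(-1,3)
3. t=2/3 → L at (0,2); v=(1,3)
4. t=4/3 → T at (4/3,6); v=(1,-3)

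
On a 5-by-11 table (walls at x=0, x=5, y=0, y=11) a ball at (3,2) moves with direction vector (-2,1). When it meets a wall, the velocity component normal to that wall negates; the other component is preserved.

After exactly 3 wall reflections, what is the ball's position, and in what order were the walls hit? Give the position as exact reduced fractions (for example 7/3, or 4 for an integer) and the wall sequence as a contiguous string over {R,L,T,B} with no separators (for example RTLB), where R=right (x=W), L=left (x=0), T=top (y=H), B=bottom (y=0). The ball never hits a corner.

1. t=3/2 → L at (0,7/2); v=(2,1)
2. t=5/2 → R at (5,6); v=(-2,1)
3. t=5/2 → L at (0,17/2); v=(2,1)

Final position: (0,17/2)
Wall sequence: LRL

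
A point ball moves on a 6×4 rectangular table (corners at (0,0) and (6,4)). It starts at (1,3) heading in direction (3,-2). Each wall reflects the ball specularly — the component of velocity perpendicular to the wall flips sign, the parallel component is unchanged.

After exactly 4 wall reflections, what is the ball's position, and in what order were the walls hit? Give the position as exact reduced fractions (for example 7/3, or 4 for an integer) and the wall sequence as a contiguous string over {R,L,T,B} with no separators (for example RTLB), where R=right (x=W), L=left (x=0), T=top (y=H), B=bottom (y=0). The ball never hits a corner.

1. t=3/2 → B at (11/2,0); v=(3,2)
2. t=1/6 → R at (6,1/3); v=(-3,2)
3. t=11/6 → T at (1/2,4); v=(-3,-2)
4. t=1/6 → L at (0,11/3); v=(3,-2)

Final position: (0,11/3)
Wall sequence: BRTL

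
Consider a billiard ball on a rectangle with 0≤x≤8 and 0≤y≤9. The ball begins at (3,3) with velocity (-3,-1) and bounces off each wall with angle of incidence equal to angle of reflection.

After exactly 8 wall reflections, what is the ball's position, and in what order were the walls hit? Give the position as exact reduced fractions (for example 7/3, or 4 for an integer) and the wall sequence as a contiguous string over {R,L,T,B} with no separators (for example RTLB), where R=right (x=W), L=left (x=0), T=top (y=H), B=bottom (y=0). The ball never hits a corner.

Final position: (8,20/3)
Wall sequence: LBRLRLTR

1. t=1 → L at (0,2); v=(3,-1)
2. t=2 → B at (6,0); v=(3,1)
3. t=2/3 → R at (8,2/3); v=(-3,1)
4. t=8/3 → L at (0,10/3); v=(3,1)
5. t=8/3 → R at (8,6); v=(-3,1)
6. t=8/3 → L at (0,26/3); v=(3,1)
7. t=1/3 → T at (1,9); v=(3,-1)
8. t=7/3 → R at (8,20/3); v=(-3,-1)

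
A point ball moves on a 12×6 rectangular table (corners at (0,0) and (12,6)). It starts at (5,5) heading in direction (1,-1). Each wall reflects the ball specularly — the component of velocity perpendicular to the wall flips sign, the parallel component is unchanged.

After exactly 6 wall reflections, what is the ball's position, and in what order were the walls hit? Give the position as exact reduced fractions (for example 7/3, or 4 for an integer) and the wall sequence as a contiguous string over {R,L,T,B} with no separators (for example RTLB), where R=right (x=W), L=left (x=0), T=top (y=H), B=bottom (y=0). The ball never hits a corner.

Final position: (4,6)
Wall sequence: BRTBLT

1. t=5 → B at (10,0); v=(1,1)
2. t=2 → R at (12,2); v=(-1,1)
3. t=4 → T at (8,6); v=(-1,-1)
4. t=6 → B at (2,0); v=(-1,1)
5. t=2 → L at (0,2); v=(1,1)
6. t=4 → T at (4,6); v=(1,-1)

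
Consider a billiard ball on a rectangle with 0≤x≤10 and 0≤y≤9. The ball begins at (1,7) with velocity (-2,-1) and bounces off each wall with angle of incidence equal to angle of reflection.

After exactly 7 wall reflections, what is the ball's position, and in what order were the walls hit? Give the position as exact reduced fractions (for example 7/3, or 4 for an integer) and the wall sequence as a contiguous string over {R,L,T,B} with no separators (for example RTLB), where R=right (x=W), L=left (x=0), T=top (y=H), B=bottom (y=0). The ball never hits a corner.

Final position: (0,9/2)
Wall sequence: LRBLRTL

1. t=1/2 → L at (0,13/2); v=(2,-1)
2. t=5 → R at (10,3/2); v=(-2,-1)
3. t=3/2 → B at (7,0); v=(-2,1)
4. t=7/2 → L at (0,7/2); v=(2,1)
5. t=5 → R at (10,17/2); v=(-2,1)
6. t=1/2 → T at (9,9); v=(-2,-1)
7. t=9/2 → L at (0,9/2); v=(2,-1)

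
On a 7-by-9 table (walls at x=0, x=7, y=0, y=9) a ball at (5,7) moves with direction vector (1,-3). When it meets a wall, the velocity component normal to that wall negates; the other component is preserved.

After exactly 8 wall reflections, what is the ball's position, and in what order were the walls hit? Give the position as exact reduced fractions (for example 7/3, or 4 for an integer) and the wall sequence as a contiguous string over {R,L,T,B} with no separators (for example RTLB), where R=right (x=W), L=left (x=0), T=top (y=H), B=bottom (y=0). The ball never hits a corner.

1. t=2 → R at (7,1); v=(-1,-3)
2. t=1/3 → B at (20/3,0); v=(-1,3)
3. t=3 → T at (11/3,9); v=(-1,-3)
4. t=3 → B at (2/3,0); v=(-1,3)
5. t=2/3 → L at (0,2); v=(1,3)
6. t=7/3 → T at (7/3,9); v=(1,-3)
7. t=3 → B at (16/3,0); v=(1,3)
8. t=5/3 → R at (7,5); v=(-1,3)

Final position: (7,5)
Wall sequence: RBTBLTBR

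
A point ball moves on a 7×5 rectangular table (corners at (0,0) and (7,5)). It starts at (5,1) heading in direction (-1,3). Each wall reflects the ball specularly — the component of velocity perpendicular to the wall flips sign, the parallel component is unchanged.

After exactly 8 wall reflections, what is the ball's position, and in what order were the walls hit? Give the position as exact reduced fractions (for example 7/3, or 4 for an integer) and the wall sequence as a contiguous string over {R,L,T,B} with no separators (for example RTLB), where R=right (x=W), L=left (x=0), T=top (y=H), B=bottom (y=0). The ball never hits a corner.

1. t=4/3 → T at (11/3,5); v=(-1,-3)
2. t=5/3 → B at (2,0); v=(-1,3)
3. t=5/3 → T at (1/3,5); v=(-1,-3)
4. t=1/3 → L at (0,4); v=(1,-3)
5. t=4/3 → B at (4/3,0); v=(1,3)
6. t=5/3 → T at (3,5); v=(1,-3)
7. t=5/3 → B at (14/3,0); v=(1,3)
8. t=5/3 → T at (19/3,5); v=(1,-3)

Final position: (19/3,5)
Wall sequence: TBTLBTBT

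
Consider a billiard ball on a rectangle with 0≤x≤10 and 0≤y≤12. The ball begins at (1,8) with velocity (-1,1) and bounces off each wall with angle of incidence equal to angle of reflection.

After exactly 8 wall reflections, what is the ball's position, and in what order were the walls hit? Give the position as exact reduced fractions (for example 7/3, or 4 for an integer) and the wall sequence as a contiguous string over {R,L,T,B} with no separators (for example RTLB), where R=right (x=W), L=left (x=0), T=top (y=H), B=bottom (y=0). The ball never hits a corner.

1. t=1 → L at (0,9); v=(1,1)
2. t=3 → T at (3,12); v=(1,-1)
3. t=7 → R at (10,5); v=(-1,-1)
4. t=5 → B at (5,0); v=(-1,1)
5. t=5 → L at (0,5); v=(1,1)
6. t=7 → T at (7,12); v=(1,-1)
7. t=3 → R at (10,9); v=(-1,-1)
8. t=9 → B at (1,0); v=(-1,1)

Final position: (1,0)
Wall sequence: LTRBLTRB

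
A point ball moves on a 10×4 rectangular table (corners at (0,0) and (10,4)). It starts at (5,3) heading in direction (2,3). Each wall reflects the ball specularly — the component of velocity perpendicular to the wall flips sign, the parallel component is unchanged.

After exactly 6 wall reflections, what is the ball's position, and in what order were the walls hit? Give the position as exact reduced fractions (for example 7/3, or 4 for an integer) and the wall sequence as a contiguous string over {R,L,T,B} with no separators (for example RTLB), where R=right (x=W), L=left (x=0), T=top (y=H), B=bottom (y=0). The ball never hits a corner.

Final position: (11/3,4)
Wall sequence: TBRTBT

1. t=1/3 → T at (17/3,4); v=(2,-3)
2. t=4/3 → B at (25/3,0); v=(2,3)
3. t=5/6 → R at (10,5/2); v=(-2,3)
4. t=1/2 → T at (9,4); v=(-2,-3)
5. t=4/3 → B at (19/3,0); v=(-2,3)
6. t=4/3 → T at (11/3,4); v=(-2,-3)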